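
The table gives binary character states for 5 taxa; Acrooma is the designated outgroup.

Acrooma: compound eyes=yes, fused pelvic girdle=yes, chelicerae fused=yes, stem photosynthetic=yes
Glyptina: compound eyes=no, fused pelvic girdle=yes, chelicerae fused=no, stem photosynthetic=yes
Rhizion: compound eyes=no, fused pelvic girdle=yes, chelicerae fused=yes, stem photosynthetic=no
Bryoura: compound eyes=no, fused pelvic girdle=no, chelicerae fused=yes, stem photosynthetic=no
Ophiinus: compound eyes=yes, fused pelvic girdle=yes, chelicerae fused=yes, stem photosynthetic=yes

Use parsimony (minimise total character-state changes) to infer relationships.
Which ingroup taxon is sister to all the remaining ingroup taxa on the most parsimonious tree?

Ophiinus

The outgroup has state 'yes' for every character, so 'no' is the derived state throughout.
Only Bryoura, Glyptina, and Rhizion show the derived state 'no' for compound eyes, supporting them as a clade.
fused pelvic girdle (derived state 'no') is unique to Bryoura (autapomorphy; uninformative for grouping).
chelicerae fused (derived state 'no') is unique to Glyptina (autapomorphy; uninformative for grouping).
stem photosynthetic (derived state 'no') is shared by Bryoura and Rhizion — a synapomorphy uniting that clade.
Most parsimonious ingroup topology: ((Glyptina,(Rhizion,Bryoura)),Ophiinus).
Ophiinus is sister to the clade containing all other ingroup taxa, so it is the earliest-diverging (most basal) ingroup lineage.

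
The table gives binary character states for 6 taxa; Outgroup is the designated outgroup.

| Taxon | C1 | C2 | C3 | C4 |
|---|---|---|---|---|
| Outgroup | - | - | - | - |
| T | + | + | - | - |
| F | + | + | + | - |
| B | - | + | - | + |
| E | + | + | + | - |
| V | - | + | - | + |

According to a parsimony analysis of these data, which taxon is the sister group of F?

The outgroup has state '-' for every character, so '+' is the derived state throughout.
C1: derived state '+' in E, F, and T only — synapomorphy for {E, F, T}.
C2 (derived state '+') is shared by all ingroup taxa — unites the whole ingroup.
C3: derived state '+' in E and F only — synapomorphy for {E, F}.
Only B and V show the derived state '+' for C4, supporting them as a clade.
Most parsimonious ingroup topology: ((T,(F,E)),(B,V)).
F and E form a cherry on this tree, so they are sister taxa.

E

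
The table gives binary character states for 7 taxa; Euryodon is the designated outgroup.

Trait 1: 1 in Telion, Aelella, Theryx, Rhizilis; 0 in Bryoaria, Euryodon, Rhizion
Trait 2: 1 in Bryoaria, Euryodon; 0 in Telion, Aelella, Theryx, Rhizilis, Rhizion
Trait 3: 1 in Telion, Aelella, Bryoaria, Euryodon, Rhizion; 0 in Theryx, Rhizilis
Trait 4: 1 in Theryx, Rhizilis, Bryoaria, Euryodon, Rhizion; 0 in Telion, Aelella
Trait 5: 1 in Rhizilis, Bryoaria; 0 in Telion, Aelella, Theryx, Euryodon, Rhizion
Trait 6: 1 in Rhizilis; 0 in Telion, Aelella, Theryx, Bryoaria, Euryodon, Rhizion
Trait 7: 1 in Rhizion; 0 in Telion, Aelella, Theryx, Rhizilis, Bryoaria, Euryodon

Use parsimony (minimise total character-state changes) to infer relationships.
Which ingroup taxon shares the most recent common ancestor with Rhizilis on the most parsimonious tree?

Theryx

Character polarity is set by the outgroup: the derived state is whichever differs from the outgroup's state, so for Trait 2, Trait 3, Trait 4 the derived state is '0', and for the remaining characters it is '1'.
Trait 1: derived state '1' in Aelella, Rhizilis, Telion, and Theryx only — synapomorphy for {Aelella, Rhizilis, Telion, Theryx}.
Only Aelella, Rhizilis, Rhizion, Telion, and Theryx show the derived state '0' for Trait 2, supporting them as a clade.
Trait 3: derived state '0' in Rhizilis and Theryx only — synapomorphy for {Rhizilis, Theryx}.
Only Aelella and Telion show the derived state '0' for Trait 4, supporting them as a clade.
Trait 5 (state '1') occurs in Bryoaria and Rhizilis but conflicts with the nesting implied by the other characters — most parsimoniously interpreted as homoplasy.
Trait 6: derived state '1' in Rhizilis only — an autapomorphy, so it tells us nothing about relationships among taxa.
Trait 7 (derived state '1') is unique to Rhizion (autapomorphy; uninformative for grouping).
Most parsimonious ingroup topology: ((((Telion,Aelella),(Theryx,Rhizilis)),Rhizion),Bryoaria).
Rhizilis and Theryx form a cherry on this tree, so they are sister taxa.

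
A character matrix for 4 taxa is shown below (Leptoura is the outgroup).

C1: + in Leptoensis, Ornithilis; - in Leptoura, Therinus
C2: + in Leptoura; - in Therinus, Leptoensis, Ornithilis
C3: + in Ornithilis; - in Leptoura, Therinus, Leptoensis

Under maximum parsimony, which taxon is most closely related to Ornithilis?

Leptoensis

Character polarity is set by the outgroup: the derived state is whichever differs from the outgroup's state, so for C2 the derived state is '-', and for the remaining characters it is '+'.
C1 (derived state '+') is shared by Leptoensis and Ornithilis — a synapomorphy uniting that clade.
All ingroup taxa share the derived state '-' for C2; it defines the ingroup but does not resolve relationships within it.
C3 (derived state '+') is unique to Ornithilis (autapomorphy; uninformative for grouping).
Most parsimonious ingroup topology: ((Ornithilis,Leptoensis),Therinus).
Ornithilis and Leptoensis form a cherry on this tree, so they are sister taxa.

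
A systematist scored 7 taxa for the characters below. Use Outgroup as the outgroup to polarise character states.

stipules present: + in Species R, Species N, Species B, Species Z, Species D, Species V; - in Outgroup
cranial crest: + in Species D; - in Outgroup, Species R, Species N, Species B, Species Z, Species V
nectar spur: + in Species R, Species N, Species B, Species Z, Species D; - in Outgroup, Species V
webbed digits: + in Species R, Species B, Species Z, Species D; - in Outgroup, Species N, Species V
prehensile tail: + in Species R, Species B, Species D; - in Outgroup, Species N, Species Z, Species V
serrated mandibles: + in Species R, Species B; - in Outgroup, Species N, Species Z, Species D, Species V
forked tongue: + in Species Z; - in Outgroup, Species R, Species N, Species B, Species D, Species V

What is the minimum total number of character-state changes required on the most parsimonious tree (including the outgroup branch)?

The outgroup has state '-' for every character, so '+' is the derived state throughout.
All ingroup taxa share the derived state '+' for stipules present; it defines the ingroup but does not resolve relationships within it.
cranial crest: derived state '+' in Species D only — an autapomorphy, so it tells us nothing about relationships among taxa.
nectar spur: derived state '+' in Species B, Species D, Species N, Species R, and Species Z only — synapomorphy for {Species B, Species D, Species N, Species R, Species Z}.
webbed digits (derived state '+') is shared by Species B, Species D, Species R, and Species Z — a synapomorphy uniting that clade.
prehensile tail (derived state '+') is shared by Species B, Species D, and Species R — a synapomorphy uniting that clade.
serrated mandibles (derived state '+') is shared by Species B and Species R — a synapomorphy uniting that clade.
forked tongue (derived state '+') is unique to Species Z (autapomorphy; uninformative for grouping).
Most parsimonious ingroup topology: (((((Species R,Species B),Species D),Species Z),Species N),Species V).
Changes per character on this tree: stipules present: 1; cranial crest: 1; nectar spur: 1; webbed digits: 1; prehensile tail: 1; serrated mandibles: 1; forked tongue: 1.
Total = 7.

7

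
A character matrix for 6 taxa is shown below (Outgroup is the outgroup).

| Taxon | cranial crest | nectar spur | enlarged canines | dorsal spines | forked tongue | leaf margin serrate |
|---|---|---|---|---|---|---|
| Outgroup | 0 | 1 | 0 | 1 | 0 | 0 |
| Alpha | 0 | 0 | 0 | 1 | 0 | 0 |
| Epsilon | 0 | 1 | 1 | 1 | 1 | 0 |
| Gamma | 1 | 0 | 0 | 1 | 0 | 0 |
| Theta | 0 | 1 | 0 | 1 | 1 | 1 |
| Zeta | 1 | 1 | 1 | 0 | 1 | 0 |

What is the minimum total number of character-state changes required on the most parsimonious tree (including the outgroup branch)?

Character polarity is set by the outgroup: the derived state is whichever differs from the outgroup's state, so for nectar spur, dorsal spines the derived state is '0', and for the remaining characters it is '1'.
cranial crest (state '1') occurs in Gamma and Zeta but conflicts with the nesting implied by the other characters — most parsimoniously interpreted as homoplasy.
nectar spur (derived state '0') is shared by Alpha and Gamma — a synapomorphy uniting that clade.
enlarged canines: derived state '1' in Epsilon and Zeta only — synapomorphy for {Epsilon, Zeta}.
dorsal spines: derived state '0' in Zeta only — an autapomorphy, so it tells us nothing about relationships among taxa.
forked tongue (derived state '1') is shared by Epsilon, Theta, and Zeta — a synapomorphy uniting that clade.
leaf margin serrate: derived state '1' in Theta only — an autapomorphy, so it tells us nothing about relationships among taxa.
Most parsimonious ingroup topology: ((Alpha,Gamma),((Epsilon,Zeta),Theta)).
Changes per character on this tree: cranial crest: 2; nectar spur: 1; enlarged canines: 1; dorsal spines: 1; forked tongue: 1; leaf margin serrate: 1.
Total = 7.

7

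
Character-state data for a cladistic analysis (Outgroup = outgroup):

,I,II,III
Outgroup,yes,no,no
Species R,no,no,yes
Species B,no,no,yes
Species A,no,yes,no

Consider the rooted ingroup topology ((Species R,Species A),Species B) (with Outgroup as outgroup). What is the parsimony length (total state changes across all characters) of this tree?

4

Map each character onto ((Species R,Species A),Species B) (rooted by Outgroup) and count the minimum state changes it requires (Fitch parsimony):
I: 1; II: 1; III: 2.
Total tree length = 4.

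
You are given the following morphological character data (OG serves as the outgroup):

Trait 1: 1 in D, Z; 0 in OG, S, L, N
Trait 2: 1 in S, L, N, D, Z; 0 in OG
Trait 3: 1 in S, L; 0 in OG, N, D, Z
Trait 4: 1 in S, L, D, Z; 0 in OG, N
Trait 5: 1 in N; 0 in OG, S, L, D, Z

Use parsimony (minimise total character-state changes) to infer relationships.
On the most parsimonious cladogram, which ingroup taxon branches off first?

N

The outgroup has state '0' for every character, so '1' is the derived state throughout.
Trait 1 (derived state '1') is shared by D and Z — a synapomorphy uniting that clade.
All ingroup taxa share the derived state '1' for Trait 2; it defines the ingroup but does not resolve relationships within it.
Trait 3 (derived state '1') is shared by L and S — a synapomorphy uniting that clade.
Trait 4 (derived state '1') is shared by D, L, S, and Z — a synapomorphy uniting that clade.
Trait 5: derived state '1' in N only — an autapomorphy, so it tells us nothing about relationships among taxa.
Most parsimonious ingroup topology: (((S,L),(D,Z)),N).
N is sister to the clade containing all other ingroup taxa, so it is the earliest-diverging (most basal) ingroup lineage.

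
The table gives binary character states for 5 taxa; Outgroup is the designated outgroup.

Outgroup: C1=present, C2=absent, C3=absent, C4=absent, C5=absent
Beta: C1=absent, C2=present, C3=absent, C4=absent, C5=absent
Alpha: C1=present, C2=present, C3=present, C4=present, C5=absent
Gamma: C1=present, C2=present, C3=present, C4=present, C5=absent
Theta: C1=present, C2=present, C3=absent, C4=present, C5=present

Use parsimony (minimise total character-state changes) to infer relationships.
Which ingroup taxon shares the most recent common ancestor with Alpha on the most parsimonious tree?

Gamma

Character polarity is set by the outgroup: the derived state is whichever differs from the outgroup's state, so for C1 the derived state is 'absent', and for the remaining characters it is 'present'.
C1 (derived state 'absent') is unique to Beta (autapomorphy; uninformative for grouping).
C2 (derived state 'present') is shared by all ingroup taxa — unites the whole ingroup.
Only Alpha and Gamma show the derived state 'present' for C3, supporting them as a clade.
C4: derived state 'present' in Alpha, Gamma, and Theta only — synapomorphy for {Alpha, Gamma, Theta}.
C5: derived state 'present' in Theta only — an autapomorphy, so it tells us nothing about relationships among taxa.
Most parsimonious ingroup topology: (Beta,((Alpha,Gamma),Theta)).
Alpha and Gamma form a cherry on this tree, so they are sister taxa.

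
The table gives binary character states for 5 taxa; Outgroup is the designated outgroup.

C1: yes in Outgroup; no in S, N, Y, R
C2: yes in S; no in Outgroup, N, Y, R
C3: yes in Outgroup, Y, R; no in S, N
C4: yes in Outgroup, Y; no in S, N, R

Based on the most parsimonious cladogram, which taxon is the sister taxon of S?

N

Character polarity is set by the outgroup: the derived state is whichever differs from the outgroup's state, so for C1, C3, C4 the derived state is 'no', and for the remaining characters it is 'yes'.
All ingroup taxa share the derived state 'no' for C1; it defines the ingroup but does not resolve relationships within it.
C2: derived state 'yes' in S only — an autapomorphy, so it tells us nothing about relationships among taxa.
C3 (derived state 'no') is shared by N and S — a synapomorphy uniting that clade.
C4 (derived state 'no') is shared by N, R, and S — a synapomorphy uniting that clade.
Most parsimonious ingroup topology: (((N,S),R),Y).
S and N form a cherry on this tree, so they are sister taxa.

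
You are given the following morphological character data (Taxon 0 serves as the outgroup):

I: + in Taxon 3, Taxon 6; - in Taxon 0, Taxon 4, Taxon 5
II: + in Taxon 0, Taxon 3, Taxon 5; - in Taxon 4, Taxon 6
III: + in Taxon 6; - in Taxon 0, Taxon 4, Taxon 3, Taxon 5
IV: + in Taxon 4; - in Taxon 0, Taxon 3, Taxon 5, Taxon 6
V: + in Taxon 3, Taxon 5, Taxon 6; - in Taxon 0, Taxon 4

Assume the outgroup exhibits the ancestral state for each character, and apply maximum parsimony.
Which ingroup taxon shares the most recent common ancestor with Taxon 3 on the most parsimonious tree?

Character polarity is set by the outgroup: the derived state is whichever differs from the outgroup's state, so for II the derived state is '-', and for the remaining characters it is '+'.
I: derived state '+' in Taxon 3 and Taxon 6 only — synapomorphy for {Taxon 3, Taxon 6}.
II groups Taxon 4 and Taxon 6, which is incompatible with the clades supported by the remaining characters; treating it as convergent (homoplasy) costs fewer steps than any alternative tree.
III (derived state '+') is unique to Taxon 6 (autapomorphy; uninformative for grouping).
IV (derived state '+') is unique to Taxon 4 (autapomorphy; uninformative for grouping).
V: derived state '+' in Taxon 3, Taxon 5, and Taxon 6 only — synapomorphy for {Taxon 3, Taxon 5, Taxon 6}.
Most parsimonious ingroup topology: (Taxon 4,((Taxon 3,Taxon 6),Taxon 5)).
Taxon 3 and Taxon 6 form a cherry on this tree, so they are sister taxa.

Taxon 6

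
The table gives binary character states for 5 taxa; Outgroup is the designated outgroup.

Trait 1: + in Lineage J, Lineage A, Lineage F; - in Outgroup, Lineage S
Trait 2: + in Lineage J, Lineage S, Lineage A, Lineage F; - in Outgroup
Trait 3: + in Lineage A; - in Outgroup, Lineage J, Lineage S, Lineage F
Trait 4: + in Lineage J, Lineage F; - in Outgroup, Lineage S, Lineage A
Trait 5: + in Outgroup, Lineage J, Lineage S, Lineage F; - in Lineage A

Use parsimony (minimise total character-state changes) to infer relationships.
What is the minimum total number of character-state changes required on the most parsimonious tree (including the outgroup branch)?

Character polarity is set by the outgroup: the derived state is whichever differs from the outgroup's state, so for Trait 5 the derived state is '-', and for the remaining characters it is '+'.
Only Lineage A, Lineage F, and Lineage J show the derived state '+' for Trait 1, supporting them as a clade.
Trait 2 (derived state '+') is shared by all ingroup taxa — unites the whole ingroup.
Trait 3: derived state '+' in Lineage A only — an autapomorphy, so it tells us nothing about relationships among taxa.
Only Lineage F and Lineage J show the derived state '+' for Trait 4, supporting them as a clade.
Trait 5 (derived state '-') is unique to Lineage A (autapomorphy; uninformative for grouping).
Most parsimonious ingroup topology: (((Lineage J,Lineage F),Lineage A),Lineage S).
Changes per character on this tree: Trait 1: 1; Trait 2: 1; Trait 3: 1; Trait 4: 1; Trait 5: 1.
Total = 5.

5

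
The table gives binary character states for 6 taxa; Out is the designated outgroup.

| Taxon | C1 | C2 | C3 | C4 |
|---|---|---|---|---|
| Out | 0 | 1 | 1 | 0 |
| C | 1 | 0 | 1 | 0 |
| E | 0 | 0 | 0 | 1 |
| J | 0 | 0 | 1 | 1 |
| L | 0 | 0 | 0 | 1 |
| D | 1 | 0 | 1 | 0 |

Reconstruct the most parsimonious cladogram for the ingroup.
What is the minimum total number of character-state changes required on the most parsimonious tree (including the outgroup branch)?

Character polarity is set by the outgroup: the derived state is whichever differs from the outgroup's state, so for C2, C3 the derived state is '0', and for the remaining characters it is '1'.
Only C and D show the derived state '1' for C1, supporting them as a clade.
C2 (derived state '0') is shared by all ingroup taxa — unites the whole ingroup.
C3: derived state '0' in E and L only — synapomorphy for {E, L}.
C4: derived state '1' in E, J, and L only — synapomorphy for {E, J, L}.
Most parsimonious ingroup topology: ((C,D),((E,L),J)).
Changes per character on this tree: C1: 1; C2: 1; C3: 1; C4: 1.
Total = 4.

4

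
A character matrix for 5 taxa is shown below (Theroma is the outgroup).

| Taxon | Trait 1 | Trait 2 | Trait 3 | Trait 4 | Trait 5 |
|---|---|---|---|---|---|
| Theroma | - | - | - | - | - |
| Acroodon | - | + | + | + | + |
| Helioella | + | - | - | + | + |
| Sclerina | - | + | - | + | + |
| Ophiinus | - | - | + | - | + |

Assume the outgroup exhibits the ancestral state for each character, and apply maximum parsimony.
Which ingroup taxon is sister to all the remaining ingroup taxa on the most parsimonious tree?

Ophiinus

The outgroup has state '-' for every character, so '+' is the derived state throughout.
Trait 1 (derived state '+') is unique to Helioella (autapomorphy; uninformative for grouping).
Trait 2: derived state '+' in Acroodon and Sclerina only — synapomorphy for {Acroodon, Sclerina}.
Trait 3 (state '+') occurs in Acroodon and Ophiinus but conflicts with the nesting implied by the other characters — most parsimoniously interpreted as homoplasy.
Only Acroodon, Helioella, and Sclerina show the derived state '+' for Trait 4, supporting them as a clade.
Trait 5 (derived state '+') is shared by all ingroup taxa — unites the whole ingroup.
Most parsimonious ingroup topology: (((Acroodon,Sclerina),Helioella),Ophiinus).
Ophiinus is sister to the clade containing all other ingroup taxa, so it is the earliest-diverging (most basal) ingroup lineage.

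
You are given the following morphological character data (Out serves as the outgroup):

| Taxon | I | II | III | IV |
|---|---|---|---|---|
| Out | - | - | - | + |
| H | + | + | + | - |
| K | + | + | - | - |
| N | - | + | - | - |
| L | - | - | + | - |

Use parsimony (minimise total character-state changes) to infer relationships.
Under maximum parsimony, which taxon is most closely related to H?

Character polarity is set by the outgroup: the derived state is whichever differs from the outgroup's state, so for IV the derived state is '-', and for the remaining characters it is '+'.
I: derived state '+' in H and K only — synapomorphy for {H, K}.
II (derived state '+') is shared by H, K, and N — a synapomorphy uniting that clade.
III (state '+') occurs in H and L but conflicts with the nesting implied by the other characters — most parsimoniously interpreted as homoplasy.
All ingroup taxa share the derived state '-' for IV; it defines the ingroup but does not resolve relationships within it.
Most parsimonious ingroup topology: (((H,K),N),L).
H and K form a cherry on this tree, so they are sister taxa.

K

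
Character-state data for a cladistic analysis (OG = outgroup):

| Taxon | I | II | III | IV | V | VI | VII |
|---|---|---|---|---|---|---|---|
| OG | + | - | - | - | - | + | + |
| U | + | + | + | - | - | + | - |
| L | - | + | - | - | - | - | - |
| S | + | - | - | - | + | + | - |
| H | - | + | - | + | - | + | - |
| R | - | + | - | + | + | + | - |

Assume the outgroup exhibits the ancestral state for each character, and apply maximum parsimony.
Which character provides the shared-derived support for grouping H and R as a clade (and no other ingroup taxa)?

IV

Character polarity is set by the outgroup: the derived state is whichever differs from the outgroup's state, so for I, VI, VII the derived state is '-', and for the remaining characters it is '+'.
I: derived state '-' in H, L, and R only — synapomorphy for {H, L, R}.
II (derived state '+') is shared by H, L, R, and U — a synapomorphy uniting that clade.
III (derived state '+') is unique to U (autapomorphy; uninformative for grouping).
IV (derived state '+') is shared by H and R — a synapomorphy uniting that clade.
V groups R and S, which is incompatible with the clades supported by the remaining characters; treating it as convergent (homoplasy) costs fewer steps than any alternative tree.
VI (derived state '-') is unique to L (autapomorphy; uninformative for grouping).
All ingroup taxa share the derived state '-' for VII; it defines the ingroup but does not resolve relationships within it.
Most parsimonious ingroup topology: ((U,(L,(H,R))),S).
The clade {H, R} is supported by IV: its derived state '+' occurs in exactly those taxa and in no other taxon (including the outgroup).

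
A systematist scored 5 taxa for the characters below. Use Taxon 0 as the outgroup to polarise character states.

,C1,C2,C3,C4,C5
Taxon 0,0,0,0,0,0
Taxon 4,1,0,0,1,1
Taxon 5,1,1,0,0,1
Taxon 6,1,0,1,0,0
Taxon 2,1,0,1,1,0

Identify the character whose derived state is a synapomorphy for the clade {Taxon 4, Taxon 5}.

C5

The outgroup has state '0' for every character, so '1' is the derived state throughout.
All ingroup taxa share the derived state '1' for C1; it defines the ingroup but does not resolve relationships within it.
C2 (derived state '1') is unique to Taxon 5 (autapomorphy; uninformative for grouping).
Only Taxon 2 and Taxon 6 show the derived state '1' for C3, supporting them as a clade.
C4 (state '1') occurs in Taxon 2 and Taxon 4 but conflicts with the nesting implied by the other characters — most parsimoniously interpreted as homoplasy.
C5: derived state '1' in Taxon 4 and Taxon 5 only — synapomorphy for {Taxon 4, Taxon 5}.
Most parsimonious ingroup topology: ((Taxon 4,Taxon 5),(Taxon 6,Taxon 2)).
The clade {Taxon 4, Taxon 5} is supported by C5: its derived state '1' occurs in exactly those taxa and in no other taxon (including the outgroup).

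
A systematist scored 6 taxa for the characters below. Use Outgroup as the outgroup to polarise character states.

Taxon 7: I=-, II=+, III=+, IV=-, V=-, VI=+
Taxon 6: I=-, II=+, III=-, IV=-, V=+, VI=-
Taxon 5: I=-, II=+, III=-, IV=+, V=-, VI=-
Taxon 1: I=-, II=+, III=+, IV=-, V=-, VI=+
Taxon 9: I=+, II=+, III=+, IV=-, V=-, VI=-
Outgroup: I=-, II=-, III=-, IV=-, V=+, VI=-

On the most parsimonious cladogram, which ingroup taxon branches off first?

Character polarity is set by the outgroup: the derived state is whichever differs from the outgroup's state, so for V the derived state is '-', and for the remaining characters it is '+'.
I: derived state '+' in Taxon 9 only — an autapomorphy, so it tells us nothing about relationships among taxa.
II (derived state '+') is shared by all ingroup taxa — unites the whole ingroup.
III (derived state '+') is shared by Taxon 1, Taxon 7, and Taxon 9 — a synapomorphy uniting that clade.
IV: derived state '+' in Taxon 5 only — an autapomorphy, so it tells us nothing about relationships among taxa.
V: derived state '-' in Taxon 1, Taxon 5, Taxon 7, and Taxon 9 only — synapomorphy for {Taxon 1, Taxon 5, Taxon 7, Taxon 9}.
Only Taxon 1 and Taxon 7 show the derived state '+' for VI, supporting them as a clade.
Most parsimonious ingroup topology: (((Taxon 9,(Taxon 1,Taxon 7)),Taxon 5),Taxon 6).
Taxon 6 is sister to the clade containing all other ingroup taxa, so it is the earliest-diverging (most basal) ingroup lineage.

Taxon 6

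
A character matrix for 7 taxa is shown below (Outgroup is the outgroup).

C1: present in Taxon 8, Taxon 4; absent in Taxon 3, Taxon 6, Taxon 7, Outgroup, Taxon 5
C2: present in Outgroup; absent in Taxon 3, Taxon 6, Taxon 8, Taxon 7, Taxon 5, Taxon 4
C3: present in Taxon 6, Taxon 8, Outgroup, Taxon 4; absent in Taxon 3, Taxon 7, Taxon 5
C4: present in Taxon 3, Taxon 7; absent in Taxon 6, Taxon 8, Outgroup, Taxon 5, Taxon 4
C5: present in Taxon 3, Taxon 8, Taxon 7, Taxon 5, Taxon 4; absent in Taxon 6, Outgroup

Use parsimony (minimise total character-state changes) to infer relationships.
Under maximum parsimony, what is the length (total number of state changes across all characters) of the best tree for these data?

Character polarity is set by the outgroup: the derived state is whichever differs from the outgroup's state, so for C2, C3 the derived state is 'absent', and for the remaining characters it is 'present'.
C1: derived state 'present' in Taxon 4 and Taxon 8 only — synapomorphy for {Taxon 4, Taxon 8}.
All ingroup taxa share the derived state 'absent' for C2; it defines the ingroup but does not resolve relationships within it.
C3 (derived state 'absent') is shared by Taxon 3, Taxon 5, and Taxon 7 — a synapomorphy uniting that clade.
C4: derived state 'present' in Taxon 3 and Taxon 7 only — synapomorphy for {Taxon 3, Taxon 7}.
C5: derived state 'present' in Taxon 3, Taxon 4, Taxon 5, Taxon 7, and Taxon 8 only — synapomorphy for {Taxon 3, Taxon 4, Taxon 5, Taxon 7, Taxon 8}.
Most parsimonious ingroup topology: (((Taxon 4,Taxon 8),((Taxon 3,Taxon 7),Taxon 5)),Taxon 6).
Changes per character on this tree: C1: 1; C2: 1; C3: 1; C4: 1; C5: 1.
Total = 5.

5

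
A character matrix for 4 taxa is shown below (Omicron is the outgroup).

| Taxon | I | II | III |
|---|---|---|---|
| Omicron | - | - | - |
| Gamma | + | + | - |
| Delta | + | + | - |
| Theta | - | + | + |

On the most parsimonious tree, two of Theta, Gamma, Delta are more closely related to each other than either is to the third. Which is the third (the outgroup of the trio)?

The outgroup has state '-' for every character, so '+' is the derived state throughout.
Only Delta and Gamma show the derived state '+' for I, supporting them as a clade.
All ingroup taxa share the derived state '+' for II; it defines the ingroup but does not resolve relationships within it.
III (derived state '+') is unique to Theta (autapomorphy; uninformative for grouping).
Most parsimonious ingroup topology: ((Gamma,Delta),Theta).
Delta and Gamma share a more recent common ancestor with each other than either does with Theta, so Theta is the least closely related of the three.

Theta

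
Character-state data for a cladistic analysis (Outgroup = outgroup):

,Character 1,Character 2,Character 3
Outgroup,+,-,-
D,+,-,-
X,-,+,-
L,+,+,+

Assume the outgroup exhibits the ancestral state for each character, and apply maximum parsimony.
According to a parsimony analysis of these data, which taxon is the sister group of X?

L

Character polarity is set by the outgroup: the derived state is whichever differs from the outgroup's state, so for Character 1 the derived state is '-', and for the remaining characters it is '+'.
Character 1 (derived state '-') is unique to X (autapomorphy; uninformative for grouping).
Character 2 (derived state '+') is shared by L and X — a synapomorphy uniting that clade.
Character 3 (derived state '+') is unique to L (autapomorphy; uninformative for grouping).
Most parsimonious ingroup topology: (D,(X,L)).
X and L form a cherry on this tree, so they are sister taxa.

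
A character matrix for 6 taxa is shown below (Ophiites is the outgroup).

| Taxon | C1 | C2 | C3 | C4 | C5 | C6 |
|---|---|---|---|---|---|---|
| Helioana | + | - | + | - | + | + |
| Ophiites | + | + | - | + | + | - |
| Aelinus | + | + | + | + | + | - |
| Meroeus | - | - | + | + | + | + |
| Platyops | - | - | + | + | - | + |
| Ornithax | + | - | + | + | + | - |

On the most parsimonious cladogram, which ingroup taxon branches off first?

Character polarity is set by the outgroup: the derived state is whichever differs from the outgroup's state, so for C1, C2, C4, C5 the derived state is '-', and for the remaining characters it is '+'.
C1 (derived state '-') is shared by Meroeus and Platyops — a synapomorphy uniting that clade.
C2: derived state '-' in Helioana, Meroeus, Ornithax, and Platyops only — synapomorphy for {Helioana, Meroeus, Ornithax, Platyops}.
C3 (derived state '+') is shared by all ingroup taxa — unites the whole ingroup.
C4: derived state '-' in Helioana only — an autapomorphy, so it tells us nothing about relationships among taxa.
C5 (derived state '-') is unique to Platyops (autapomorphy; uninformative for grouping).
Only Helioana, Meroeus, and Platyops show the derived state '+' for C6, supporting them as a clade.
Most parsimonious ingroup topology: (Aelinus,((Helioana,(Meroeus,Platyops)),Ornithax)).
Aelinus is sister to the clade containing all other ingroup taxa, so it is the earliest-diverging (most basal) ingroup lineage.

Aelinus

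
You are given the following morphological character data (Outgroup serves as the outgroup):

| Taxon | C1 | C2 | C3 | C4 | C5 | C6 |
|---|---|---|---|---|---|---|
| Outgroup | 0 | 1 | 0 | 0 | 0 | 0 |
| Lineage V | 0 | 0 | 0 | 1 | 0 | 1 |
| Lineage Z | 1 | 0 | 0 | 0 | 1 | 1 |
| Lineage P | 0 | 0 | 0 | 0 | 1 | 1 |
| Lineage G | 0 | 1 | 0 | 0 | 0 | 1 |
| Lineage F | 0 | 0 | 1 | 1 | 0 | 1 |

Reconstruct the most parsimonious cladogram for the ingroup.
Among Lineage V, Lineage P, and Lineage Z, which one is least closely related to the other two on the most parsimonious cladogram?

Character polarity is set by the outgroup: the derived state is whichever differs from the outgroup's state, so for C2 the derived state is '0', and for the remaining characters it is '1'.
C1: derived state '1' in Lineage Z only — an autapomorphy, so it tells us nothing about relationships among taxa.
Only Lineage F, Lineage P, Lineage V, and Lineage Z show the derived state '0' for C2, supporting them as a clade.
C3: derived state '1' in Lineage F only — an autapomorphy, so it tells us nothing about relationships among taxa.
C4 (derived state '1') is shared by Lineage F and Lineage V — a synapomorphy uniting that clade.
C5 (derived state '1') is shared by Lineage P and Lineage Z — a synapomorphy uniting that clade.
C6 (derived state '1') is shared by all ingroup taxa — unites the whole ingroup.
Most parsimonious ingroup topology: (((Lineage V,Lineage F),(Lineage Z,Lineage P)),Lineage G).
Lineage Z and Lineage P share a more recent common ancestor with each other than either does with Lineage V, so Lineage V is the least closely related of the three.

Lineage V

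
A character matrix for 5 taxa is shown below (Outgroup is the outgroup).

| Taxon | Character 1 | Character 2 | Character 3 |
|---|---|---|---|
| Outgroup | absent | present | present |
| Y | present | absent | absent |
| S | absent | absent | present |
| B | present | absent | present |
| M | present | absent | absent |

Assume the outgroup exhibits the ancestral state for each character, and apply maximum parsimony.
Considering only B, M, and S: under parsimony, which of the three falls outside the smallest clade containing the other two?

Character polarity is set by the outgroup: the derived state is whichever differs from the outgroup's state, so for Character 2, Character 3 the derived state is 'absent', and for the remaining characters it is 'present'.
Only B, M, and Y show the derived state 'present' for Character 1, supporting them as a clade.
All ingroup taxa share the derived state 'absent' for Character 2; it defines the ingroup but does not resolve relationships within it.
Only M and Y show the derived state 'absent' for Character 3, supporting them as a clade.
Most parsimonious ingroup topology: (((Y,M),B),S).
M and B share a more recent common ancestor with each other than either does with S, so S is the least closely related of the three.

S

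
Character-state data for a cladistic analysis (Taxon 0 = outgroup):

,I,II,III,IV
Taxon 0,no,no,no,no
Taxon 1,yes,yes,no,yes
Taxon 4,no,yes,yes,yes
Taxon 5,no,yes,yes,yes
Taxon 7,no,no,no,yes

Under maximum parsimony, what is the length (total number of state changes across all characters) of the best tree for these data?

4

The outgroup has state 'no' for every character, so 'yes' is the derived state throughout.
I: derived state 'yes' in Taxon 1 only — an autapomorphy, so it tells us nothing about relationships among taxa.
II: derived state 'yes' in Taxon 1, Taxon 4, and Taxon 5 only — synapomorphy for {Taxon 1, Taxon 4, Taxon 5}.
III (derived state 'yes') is shared by Taxon 4 and Taxon 5 — a synapomorphy uniting that clade.
All ingroup taxa share the derived state 'yes' for IV; it defines the ingroup but does not resolve relationships within it.
Most parsimonious ingroup topology: ((Taxon 1,(Taxon 4,Taxon 5)),Taxon 7).
Changes per character on this tree: I: 1; II: 1; III: 1; IV: 1.
Total = 4.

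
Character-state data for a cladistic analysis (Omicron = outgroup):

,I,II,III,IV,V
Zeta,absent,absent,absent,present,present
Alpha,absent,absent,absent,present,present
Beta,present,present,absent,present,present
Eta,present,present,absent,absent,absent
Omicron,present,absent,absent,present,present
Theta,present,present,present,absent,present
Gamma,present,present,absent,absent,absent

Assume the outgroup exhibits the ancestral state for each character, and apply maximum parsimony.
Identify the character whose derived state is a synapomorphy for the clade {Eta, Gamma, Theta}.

IV

Character polarity is set by the outgroup: the derived state is whichever differs from the outgroup's state, so for I, IV, V the derived state is 'absent', and for the remaining characters it is 'present'.
Only Alpha and Zeta show the derived state 'absent' for I, supporting them as a clade.
II: derived state 'present' in Beta, Eta, Gamma, and Theta only — synapomorphy for {Beta, Eta, Gamma, Theta}.
III: derived state 'present' in Theta only — an autapomorphy, so it tells us nothing about relationships among taxa.
IV: derived state 'absent' in Eta, Gamma, and Theta only — synapomorphy for {Eta, Gamma, Theta}.
V: derived state 'absent' in Eta and Gamma only — synapomorphy for {Eta, Gamma}.
Most parsimonious ingroup topology: ((Alpha,Zeta),(((Gamma,Eta),Theta),Beta)).
The clade {Eta, Gamma, Theta} is supported by IV: its derived state 'absent' occurs in exactly those taxa and in no other taxon (including the outgroup).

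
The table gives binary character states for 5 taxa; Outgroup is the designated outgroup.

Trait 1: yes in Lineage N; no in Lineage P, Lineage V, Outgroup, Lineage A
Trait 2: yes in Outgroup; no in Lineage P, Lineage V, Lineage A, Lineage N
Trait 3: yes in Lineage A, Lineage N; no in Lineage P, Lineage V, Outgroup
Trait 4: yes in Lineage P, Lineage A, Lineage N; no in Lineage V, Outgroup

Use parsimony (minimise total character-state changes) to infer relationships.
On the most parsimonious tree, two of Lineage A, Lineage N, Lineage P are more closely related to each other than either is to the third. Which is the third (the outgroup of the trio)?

Lineage P

Character polarity is set by the outgroup: the derived state is whichever differs from the outgroup's state, so for Trait 2 the derived state is 'no', and for the remaining characters it is 'yes'.
Trait 1 (derived state 'yes') is unique to Lineage N (autapomorphy; uninformative for grouping).
Trait 2 (derived state 'no') is shared by all ingroup taxa — unites the whole ingroup.
Only Lineage A and Lineage N show the derived state 'yes' for Trait 3, supporting them as a clade.
Trait 4 (derived state 'yes') is shared by Lineage A, Lineage N, and Lineage P — a synapomorphy uniting that clade.
Most parsimonious ingroup topology: (((Lineage N,Lineage A),Lineage P),Lineage V).
Lineage A and Lineage N share a more recent common ancestor with each other than either does with Lineage P, so Lineage P is the least closely related of the three.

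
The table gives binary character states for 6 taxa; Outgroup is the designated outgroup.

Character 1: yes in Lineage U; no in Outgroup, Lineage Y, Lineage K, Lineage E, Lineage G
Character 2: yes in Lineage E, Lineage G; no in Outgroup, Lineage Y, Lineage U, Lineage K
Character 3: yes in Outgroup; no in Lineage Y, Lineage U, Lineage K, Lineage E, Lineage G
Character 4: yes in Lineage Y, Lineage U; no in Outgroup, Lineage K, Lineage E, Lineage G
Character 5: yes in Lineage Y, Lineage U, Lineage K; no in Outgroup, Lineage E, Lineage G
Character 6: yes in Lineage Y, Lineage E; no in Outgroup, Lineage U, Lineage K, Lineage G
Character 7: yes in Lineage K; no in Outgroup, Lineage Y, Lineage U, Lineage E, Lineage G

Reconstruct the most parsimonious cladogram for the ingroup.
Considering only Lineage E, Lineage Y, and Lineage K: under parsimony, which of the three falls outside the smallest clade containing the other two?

Character polarity is set by the outgroup: the derived state is whichever differs from the outgroup's state, so for Character 3 the derived state is 'no', and for the remaining characters it is 'yes'.
Character 1: derived state 'yes' in Lineage U only — an autapomorphy, so it tells us nothing about relationships among taxa.
Character 2: derived state 'yes' in Lineage E and Lineage G only — synapomorphy for {Lineage E, Lineage G}.
Character 3 (derived state 'no') is shared by all ingroup taxa — unites the whole ingroup.
Only Lineage U and Lineage Y show the derived state 'yes' for Character 4, supporting them as a clade.
Only Lineage K, Lineage U, and Lineage Y show the derived state 'yes' for Character 5, supporting them as a clade.
Character 6 groups Lineage E and Lineage Y, which is incompatible with the clades supported by the remaining characters; treating it as convergent (homoplasy) costs fewer steps than any alternative tree.
Character 7: derived state 'yes' in Lineage K only — an autapomorphy, so it tells us nothing about relationships among taxa.
Most parsimonious ingroup topology: (((Lineage Y,Lineage U),Lineage K),(Lineage E,Lineage G)).
Lineage K and Lineage Y share a more recent common ancestor with each other than either does with Lineage E, so Lineage E is the least closely related of the three.

Lineage E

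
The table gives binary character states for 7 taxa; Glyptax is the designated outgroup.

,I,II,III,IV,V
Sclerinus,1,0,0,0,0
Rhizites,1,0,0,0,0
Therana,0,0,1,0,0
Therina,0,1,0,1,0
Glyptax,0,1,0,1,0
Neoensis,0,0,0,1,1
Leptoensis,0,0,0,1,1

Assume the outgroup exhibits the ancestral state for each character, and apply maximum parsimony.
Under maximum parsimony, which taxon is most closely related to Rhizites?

Character polarity is set by the outgroup: the derived state is whichever differs from the outgroup's state, so for II, IV the derived state is '0', and for the remaining characters it is '1'.
I (derived state '1') is shared by Rhizites and Sclerinus — a synapomorphy uniting that clade.
Only Leptoensis, Neoensis, Rhizites, Sclerinus, and Therana show the derived state '0' for II, supporting them as a clade.
III: derived state '1' in Therana only — an autapomorphy, so it tells us nothing about relationships among taxa.
Only Rhizites, Sclerinus, and Therana show the derived state '0' for IV, supporting them as a clade.
Only Leptoensis and Neoensis show the derived state '1' for V, supporting them as a clade.
Most parsimonious ingroup topology: (((Neoensis,Leptoensis),((Sclerinus,Rhizites),Therana)),Therina).
Rhizites and Sclerinus form a cherry on this tree, so they are sister taxa.

Sclerinus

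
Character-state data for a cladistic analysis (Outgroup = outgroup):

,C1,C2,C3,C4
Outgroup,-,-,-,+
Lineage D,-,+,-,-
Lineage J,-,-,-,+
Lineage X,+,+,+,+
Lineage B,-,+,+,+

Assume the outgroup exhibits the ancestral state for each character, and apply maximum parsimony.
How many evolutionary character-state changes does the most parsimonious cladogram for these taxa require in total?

4

Character polarity is set by the outgroup: the derived state is whichever differs from the outgroup's state, so for C4 the derived state is '-', and for the remaining characters it is '+'.
C1 (derived state '+') is unique to Lineage X (autapomorphy; uninformative for grouping).
Only Lineage B, Lineage D, and Lineage X show the derived state '+' for C2, supporting them as a clade.
C3: derived state '+' in Lineage B and Lineage X only — synapomorphy for {Lineage B, Lineage X}.
C4 (derived state '-') is unique to Lineage D (autapomorphy; uninformative for grouping).
Most parsimonious ingroup topology: ((Lineage D,(Lineage X,Lineage B)),Lineage J).
Changes per character on this tree: C1: 1; C2: 1; C3: 1; C4: 1.
Total = 4.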